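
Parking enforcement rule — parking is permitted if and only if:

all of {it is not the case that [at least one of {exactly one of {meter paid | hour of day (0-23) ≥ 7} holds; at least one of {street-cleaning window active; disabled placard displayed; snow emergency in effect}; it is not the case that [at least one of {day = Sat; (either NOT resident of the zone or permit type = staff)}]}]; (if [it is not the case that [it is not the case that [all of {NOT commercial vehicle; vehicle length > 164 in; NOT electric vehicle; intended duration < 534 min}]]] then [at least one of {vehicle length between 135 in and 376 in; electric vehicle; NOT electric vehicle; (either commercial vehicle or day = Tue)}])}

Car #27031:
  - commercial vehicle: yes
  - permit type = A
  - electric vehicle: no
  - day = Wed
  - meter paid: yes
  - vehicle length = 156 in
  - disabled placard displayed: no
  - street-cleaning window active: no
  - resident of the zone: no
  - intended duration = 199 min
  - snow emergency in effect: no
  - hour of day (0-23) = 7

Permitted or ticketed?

Permitted

Atomic conditions:
  meter paid: yes → true
  hour of day (0-23) ≥ 7: 7 ≥ 7 is true
  street-cleaning window active: no → false
  disabled placard displayed: no → false
  snow emergency in effect: no → false
  day = Sat: Wed == Sat is false
  NOT resident of the zone: no → true
  permit type = staff: A == staff is false
  NOT commercial vehicle: yes → false
  vehicle length > 164 in: 156 > 164 is false
  NOT electric vehicle: no → true
  intended duration < 534 min: 199 < 534 is true
  vehicle length between 135 in and 376 in: 156 in [135, 376] is true
  electric vehicle: no → false
  commercial vehicle: yes → true
  day = Tue: Wed == Tue is false
Combine:
[1.1.1] exactly-one(true, true) = false
[1.1.2] false OR false OR false = false
[1.1.3.1.2] true OR false = true
[1.1.3.1] false OR true = true
[1.1.3] NOT true = false
[1.1] false OR false OR false = false
[1] NOT false = true
[2.1.1.1] false AND false AND true AND true = false
[2.1.1] NOT false = true
[2.1] NOT true = false
[2.2.4] true OR false = true
[2.2] true OR false OR true OR true = true
[2] false → true (antecedent false ⇒ implication holds) = true
[root] true AND true = true
Overall: true → permitted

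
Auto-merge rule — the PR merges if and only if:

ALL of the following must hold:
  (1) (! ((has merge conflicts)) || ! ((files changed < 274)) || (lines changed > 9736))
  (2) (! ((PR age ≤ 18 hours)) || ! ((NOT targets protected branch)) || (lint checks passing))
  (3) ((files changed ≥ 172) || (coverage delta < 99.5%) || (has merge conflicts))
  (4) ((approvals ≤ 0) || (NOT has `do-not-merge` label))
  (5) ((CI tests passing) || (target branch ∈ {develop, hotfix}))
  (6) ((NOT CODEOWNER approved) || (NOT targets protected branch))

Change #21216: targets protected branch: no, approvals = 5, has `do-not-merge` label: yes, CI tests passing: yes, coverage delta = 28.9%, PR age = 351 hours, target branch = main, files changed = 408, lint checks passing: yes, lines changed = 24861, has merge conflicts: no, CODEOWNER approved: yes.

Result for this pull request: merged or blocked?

Atomic conditions:
  has merge conflicts: no → false
  files changed < 274: 408 < 274 is false
  lines changed > 9736: 24861 > 9736 is true
  PR age ≤ 18 hours: 351 ≤ 18 is false
  NOT targets protected branch: no → true
  lint checks passing: yes → true
  files changed ≥ 172: 408 ≥ 172 is true
  coverage delta < 99.5%: 28.9 < 99.5 is true
  approvals ≤ 0: 5 ≤ 0 is false
  NOT has `do-not-merge` label: yes → false
  CI tests passing: yes → true
  target branch ∈ {develop, hotfix}: main is not in the set → false
  NOT CODEOWNER approved: yes → false
Combine:
[1.1] NOT false = true
[1.2] NOT false = true
[1] true OR true OR true = true
[2.1] NOT false = true
[2.2] NOT true = false
[2] true OR false OR true = true
[3] true OR true OR false = true
[4] false OR false = false
[5] true OR false = true
[6] false OR true = true
[root] true AND true AND true AND false AND true AND true = false
Overall: false → blocked

Blocked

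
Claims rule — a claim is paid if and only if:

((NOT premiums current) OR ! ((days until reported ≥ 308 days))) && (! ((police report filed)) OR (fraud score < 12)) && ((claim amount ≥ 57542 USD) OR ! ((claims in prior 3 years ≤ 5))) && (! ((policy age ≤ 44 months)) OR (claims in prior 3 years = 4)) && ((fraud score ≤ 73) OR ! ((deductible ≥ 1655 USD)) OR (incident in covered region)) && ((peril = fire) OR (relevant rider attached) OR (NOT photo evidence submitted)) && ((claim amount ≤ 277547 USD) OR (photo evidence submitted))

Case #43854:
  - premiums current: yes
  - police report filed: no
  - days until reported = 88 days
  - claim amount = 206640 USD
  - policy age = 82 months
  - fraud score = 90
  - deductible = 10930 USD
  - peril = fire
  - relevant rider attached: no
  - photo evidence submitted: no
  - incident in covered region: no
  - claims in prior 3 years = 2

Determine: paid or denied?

Denied

Atomic conditions:
  NOT premiums current: yes → false
  days until reported ≥ 308 days: 88 ≥ 308 is false
  police report filed: no → false
  fraud score < 12: 90 < 12 is false
  claim amount ≥ 57542 USD: 206640 ≥ 57542 is true
  claims in prior 3 years ≤ 5: 2 ≤ 5 is true
  policy age ≤ 44 months: 82 ≤ 44 is false
  claims in prior 3 years = 4: 2 == 4 is false
  fraud score ≤ 73: 90 ≤ 73 is false
  deductible ≥ 1655 USD: 10930 ≥ 1655 is true
  incident in covered region: no → false
  peril = fire: fire == fire is true
  relevant rider attached: no → false
  NOT photo evidence submitted: no → true
  claim amount ≤ 277547 USD: 206640 ≤ 277547 is true
  photo evidence submitted: no → false
Combine:
[1.2] NOT false = true
[1] false OR true = true
[2.1] NOT false = true
[2] true OR false = true
[3.2] NOT true = false
[3] true OR false = true
[4.1] NOT false = true
[4] true OR false = true
[5.2] NOT true = false
[5] false OR false OR false = false
[6] true OR false OR true = true
[7] true OR false = true
[root] true AND true AND true AND true AND false AND true AND true = false
Overall: false → denied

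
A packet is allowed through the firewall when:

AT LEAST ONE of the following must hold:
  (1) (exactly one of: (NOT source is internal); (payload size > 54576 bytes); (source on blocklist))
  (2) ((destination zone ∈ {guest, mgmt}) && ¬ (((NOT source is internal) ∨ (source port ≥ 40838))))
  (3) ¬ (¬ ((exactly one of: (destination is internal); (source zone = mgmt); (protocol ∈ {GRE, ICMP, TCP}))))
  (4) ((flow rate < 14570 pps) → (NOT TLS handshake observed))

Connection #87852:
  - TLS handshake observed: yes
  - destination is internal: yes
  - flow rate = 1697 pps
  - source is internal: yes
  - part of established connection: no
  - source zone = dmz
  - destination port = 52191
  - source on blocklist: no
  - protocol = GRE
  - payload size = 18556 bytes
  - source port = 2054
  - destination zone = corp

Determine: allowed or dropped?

Dropped

Atomic conditions:
  NOT source is internal: yes → false
  payload size > 54576 bytes: 18556 > 54576 is false
  source on blocklist: no → false
  destination zone ∈ {guest, mgmt}: corp is not in the set → false
  source port ≥ 40838: 2054 ≥ 40838 is false
  destination is internal: yes → true
  source zone = mgmt: dmz == mgmt is false
  protocol ∈ {GRE, ICMP, TCP}: GRE is in the set → true
  flow rate < 14570 pps: 1697 < 14570 is true
  NOT TLS handshake observed: yes → false
Combine:
[1] exactly-one(false, false, false) = false
[2.2.1] false OR false = false
[2.2] NOT false = true
[2] false AND true = false
[3.1.1] exactly-one(true, false, true) = false
[3.1] NOT false = true
[3] NOT true = false
[4] true → false = false
[root] false OR false OR false OR false = false
Overall: false → dropped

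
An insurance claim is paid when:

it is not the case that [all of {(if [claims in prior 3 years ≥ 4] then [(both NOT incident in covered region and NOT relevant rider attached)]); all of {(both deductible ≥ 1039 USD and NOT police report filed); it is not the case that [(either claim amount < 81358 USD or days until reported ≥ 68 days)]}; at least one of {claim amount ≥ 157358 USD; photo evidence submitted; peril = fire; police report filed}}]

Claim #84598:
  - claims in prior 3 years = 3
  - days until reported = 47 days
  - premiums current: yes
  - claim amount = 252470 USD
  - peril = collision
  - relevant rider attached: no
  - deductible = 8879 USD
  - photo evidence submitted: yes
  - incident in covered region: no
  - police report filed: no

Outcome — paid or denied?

Denied

Atomic conditions:
  claims in prior 3 years ≥ 4: 3 ≥ 4 is false
  NOT incident in covered region: no → true
  NOT relevant rider attached: no → true
  deductible ≥ 1039 USD: 8879 ≥ 1039 is true
  NOT police report filed: no → true
  claim amount < 81358 USD: 252470 < 81358 is false
  days until reported ≥ 68 days: 47 ≥ 68 is false
  claim amount ≥ 157358 USD: 252470 ≥ 157358 is true
  photo evidence submitted: yes → true
  peril = fire: collision == fire is false
  police report filed: no → false
Combine:
[1.1.2] true AND true = true
[1.1] false → true (antecedent false ⇒ implication holds) = true
[1.2.1] true AND true = true
[1.2.2.1] false OR false = false
[1.2.2] NOT false = true
[1.2] true AND true = true
[1.3] true OR true OR false OR false = true
[1] true AND true AND true = true
[root] NOT true = false
Overall: false → denied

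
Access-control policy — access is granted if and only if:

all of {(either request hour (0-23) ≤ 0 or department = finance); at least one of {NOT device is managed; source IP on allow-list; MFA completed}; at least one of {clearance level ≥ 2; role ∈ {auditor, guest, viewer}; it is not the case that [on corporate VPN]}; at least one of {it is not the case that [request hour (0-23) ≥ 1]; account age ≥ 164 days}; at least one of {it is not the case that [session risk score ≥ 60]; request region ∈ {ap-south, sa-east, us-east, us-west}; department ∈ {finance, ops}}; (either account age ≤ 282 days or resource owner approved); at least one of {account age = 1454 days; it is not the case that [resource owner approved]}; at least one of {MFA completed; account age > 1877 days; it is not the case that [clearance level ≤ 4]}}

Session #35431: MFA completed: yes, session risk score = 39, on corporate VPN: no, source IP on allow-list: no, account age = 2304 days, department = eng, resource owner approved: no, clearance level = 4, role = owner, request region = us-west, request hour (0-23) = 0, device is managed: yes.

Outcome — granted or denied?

Denied

Atomic conditions:
  request hour (0-23) ≤ 0: 0 ≤ 0 is true
  department = finance: eng == finance is false
  NOT device is managed: yes → false
  source IP on allow-list: no → false
  MFA completed: yes → true
  clearance level ≥ 2: 4 ≥ 2 is true
  role ∈ {auditor, guest, viewer}: owner is not in the set → false
  on corporate VPN: no → false
  request hour (0-23) ≥ 1: 0 ≥ 1 is false
  account age ≥ 164 days: 2304 ≥ 164 is true
  session risk score ≥ 60: 39 ≥ 60 is false
  request region ∈ {ap-south, sa-east, us-east, us-west}: us-west is in the set → true
  department ∈ {finance, ops}: eng is not in the set → false
  account age ≤ 282 days: 2304 ≤ 282 is false
  resource owner approved: no → false
  account age = 1454 days: 2304 == 1454 is false
  account age > 1877 days: 2304 > 1877 is true
  clearance level ≤ 4: 4 ≤ 4 is true
Combine:
[1] true OR false = true
[2] false OR false OR true = true
[3.3] NOT false = true
[3] true OR false OR true = true
[4.1] NOT false = true
[4] true OR true = true
[5.1] NOT false = true
[5] true OR true OR false = true
[6] false OR false = false
[7.2] NOT false = true
[7] false OR true = true
[8.3] NOT true = false
[8] true OR true OR false = true
[root] true AND true AND true AND true AND true AND false AND true AND true = false
Overall: false → denied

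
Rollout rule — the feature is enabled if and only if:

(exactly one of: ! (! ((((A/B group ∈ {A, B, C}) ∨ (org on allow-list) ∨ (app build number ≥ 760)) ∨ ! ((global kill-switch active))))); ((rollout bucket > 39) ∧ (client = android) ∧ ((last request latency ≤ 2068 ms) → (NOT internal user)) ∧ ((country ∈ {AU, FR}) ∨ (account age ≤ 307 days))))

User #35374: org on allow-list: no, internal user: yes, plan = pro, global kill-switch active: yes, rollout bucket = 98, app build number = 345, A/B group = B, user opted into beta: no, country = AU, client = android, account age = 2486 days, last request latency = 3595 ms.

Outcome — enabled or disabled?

Disabled

Atomic conditions:
  A/B group ∈ {A, B, C}: B is in the set → true
  org on allow-list: no → false
  app build number ≥ 760: 345 ≥ 760 is false
  global kill-switch active: yes → true
  rollout bucket > 39: 98 > 39 is true
  client = android: android == android is true
  last request latency ≤ 2068 ms: 3595 ≤ 2068 is false
  NOT internal user: yes → false
  country ∈ {AU, FR}: AU is in the set → true
  account age ≤ 307 days: 2486 ≤ 307 is false
Combine:
[1.1.1.1] true OR false OR false = true
[1.1.1.2] NOT true = false
[1.1.1] true OR false = true
[1.1] NOT true = false
[1] NOT false = true
[2.3] false → false (antecedent false ⇒ implication holds) = true
[2.4] true OR false = true
[2] true AND true AND true AND true = true
[root] exactly-one(true, true) = false
Overall: false → disabled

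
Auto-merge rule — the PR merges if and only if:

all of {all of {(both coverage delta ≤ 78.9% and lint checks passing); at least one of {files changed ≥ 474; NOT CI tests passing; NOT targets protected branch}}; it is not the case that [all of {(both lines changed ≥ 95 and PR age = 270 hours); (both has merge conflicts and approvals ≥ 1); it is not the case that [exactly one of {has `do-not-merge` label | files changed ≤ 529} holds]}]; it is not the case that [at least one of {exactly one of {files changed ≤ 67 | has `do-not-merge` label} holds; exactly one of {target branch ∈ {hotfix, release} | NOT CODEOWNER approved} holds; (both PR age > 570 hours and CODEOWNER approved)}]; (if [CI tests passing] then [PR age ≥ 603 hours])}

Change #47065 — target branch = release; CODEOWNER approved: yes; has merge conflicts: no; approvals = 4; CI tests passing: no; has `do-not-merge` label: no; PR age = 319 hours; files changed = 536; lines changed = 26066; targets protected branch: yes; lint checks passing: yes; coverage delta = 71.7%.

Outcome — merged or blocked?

Atomic conditions:
  coverage delta ≤ 78.9%: 71.7 ≤ 78.9 is true
  lint checks passing: yes → true
  files changed ≥ 474: 536 ≥ 474 is true
  NOT CI tests passing: no → true
  NOT targets protected branch: yes → false
  lines changed ≥ 95: 26066 ≥ 95 is true
  PR age = 270 hours: 319 == 270 is false
  has merge conflicts: no → false
  approvals ≥ 1: 4 ≥ 1 is true
  has `do-not-merge` label: no → false
  files changed ≤ 529: 536 ≤ 529 is false
  files changed ≤ 67: 536 ≤ 67 is false
  target branch ∈ {hotfix, release}: release is in the set → true
  NOT CODEOWNER approved: yes → false
  PR age > 570 hours: 319 > 570 is false
  CODEOWNER approved: yes → true
  CI tests passing: no → false
  PR age ≥ 603 hours: 319 ≥ 603 is false
Combine:
[1.1] true AND true = true
[1.2] true OR true OR false = true
[1] true AND true = true
[2.1.1] true AND false = false
[2.1.2] false AND true = false
[2.1.3.1] exactly-one(false, false) = false
[2.1.3] NOT false = true
[2.1] false AND false AND true = false
[2] NOT false = true
[3.1.1] exactly-one(false, false) = false
[3.1.2] exactly-one(true, false) = true
[3.1.3] false AND true = false
[3.1] false OR true OR false = true
[3] NOT true = false
[4] false → false (antecedent false ⇒ implication holds) = true
[root] true AND true AND false AND true = false
Overall: false → blocked

Blocked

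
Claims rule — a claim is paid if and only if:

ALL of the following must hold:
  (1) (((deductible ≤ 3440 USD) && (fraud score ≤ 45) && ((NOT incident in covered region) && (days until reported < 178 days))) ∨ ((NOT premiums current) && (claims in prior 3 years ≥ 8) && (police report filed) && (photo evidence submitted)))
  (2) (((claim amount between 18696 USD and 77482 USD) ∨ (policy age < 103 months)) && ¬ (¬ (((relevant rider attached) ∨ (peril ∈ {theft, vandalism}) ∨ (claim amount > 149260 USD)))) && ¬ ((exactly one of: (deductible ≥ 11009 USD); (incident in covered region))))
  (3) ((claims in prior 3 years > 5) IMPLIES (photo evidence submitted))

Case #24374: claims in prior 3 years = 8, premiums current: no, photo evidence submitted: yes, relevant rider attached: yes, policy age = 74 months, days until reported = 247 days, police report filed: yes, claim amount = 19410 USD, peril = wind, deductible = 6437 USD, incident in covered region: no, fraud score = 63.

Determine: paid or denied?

Atomic conditions:
  deductible ≤ 3440 USD: 6437 ≤ 3440 is false
  fraud score ≤ 45: 63 ≤ 45 is false
  NOT incident in covered region: no → true
  days until reported < 178 days: 247 < 178 is false
  NOT premiums current: no → true
  claims in prior 3 years ≥ 8: 8 ≥ 8 is true
  police report filed: yes → true
  photo evidence submitted: yes → true
  claim amount between 18696 USD and 77482 USD: 19410 in [18696, 77482] is true
  policy age < 103 months: 74 < 103 is true
  relevant rider attached: yes → true
  peril ∈ {theft, vandalism}: wind is not in the set → false
  claim amount > 149260 USD: 19410 > 149260 is false
  deductible ≥ 11009 USD: 6437 ≥ 11009 is false
  incident in covered region: no → false
  claims in prior 3 years > 5: 8 > 5 is true
Combine:
[1.1.3] true AND false = false
[1.1] false AND false AND false = false
[1.2] true AND true AND true AND true = true
[1] false OR true = true
[2.1] true OR true = true
[2.2.1.1] true OR false OR false = true
[2.2.1] NOT true = false
[2.2] NOT false = true
[2.3.1] exactly-one(false, false) = false
[2.3] NOT false = true
[2] true AND true AND true = true
[3] true → true = true
[root] true AND true AND true = true
Overall: true → paid

Paid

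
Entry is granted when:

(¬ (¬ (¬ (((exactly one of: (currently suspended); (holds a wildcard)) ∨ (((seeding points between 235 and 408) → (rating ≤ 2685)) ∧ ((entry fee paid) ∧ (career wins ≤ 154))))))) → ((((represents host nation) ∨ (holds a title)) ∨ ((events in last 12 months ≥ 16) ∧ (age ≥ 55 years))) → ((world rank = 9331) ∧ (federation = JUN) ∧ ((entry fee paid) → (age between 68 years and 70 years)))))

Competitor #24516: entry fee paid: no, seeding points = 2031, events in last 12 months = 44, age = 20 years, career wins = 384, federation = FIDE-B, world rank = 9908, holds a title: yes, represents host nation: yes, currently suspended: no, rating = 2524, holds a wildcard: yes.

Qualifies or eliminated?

Qualifies

Atomic conditions:
  currently suspended: no → false
  holds a wildcard: yes → true
  seeding points between 235 and 408: 2031 in [235, 408] is false
  rating ≤ 2685: 2524 ≤ 2685 is true
  entry fee paid: no → false
  career wins ≤ 154: 384 ≤ 154 is false
  represents host nation: yes → true
  holds a title: yes → true
  events in last 12 months ≥ 16: 44 ≥ 16 is true
  age ≥ 55 years: 20 ≥ 55 is false
  world rank = 9331: 9908 == 9331 is false
  federation = JUN: FIDE-B == JUN is false
  age between 68 years and 70 years: 20 in [68, 70] is false
Combine:
[1.1.1.1.1] exactly-one(false, true) = true
[1.1.1.1.2.1] false → true (antecedent false ⇒ implication holds) = true
[1.1.1.1.2.2] false AND false = false
[1.1.1.1.2] true AND false = false
[1.1.1.1] true OR false = true
[1.1.1] NOT true = false
[1.1] NOT false = true
[1] NOT true = false
[2.1.1] true OR true = true
[2.1.2] true AND false = false
[2.1] true OR false = true
[2.2.3] false → false (antecedent false ⇒ implication holds) = true
[2.2] false AND false AND true = false
[2] true → false = false
[root] false → false (antecedent false ⇒ implication holds) = true
Overall: true → qualifies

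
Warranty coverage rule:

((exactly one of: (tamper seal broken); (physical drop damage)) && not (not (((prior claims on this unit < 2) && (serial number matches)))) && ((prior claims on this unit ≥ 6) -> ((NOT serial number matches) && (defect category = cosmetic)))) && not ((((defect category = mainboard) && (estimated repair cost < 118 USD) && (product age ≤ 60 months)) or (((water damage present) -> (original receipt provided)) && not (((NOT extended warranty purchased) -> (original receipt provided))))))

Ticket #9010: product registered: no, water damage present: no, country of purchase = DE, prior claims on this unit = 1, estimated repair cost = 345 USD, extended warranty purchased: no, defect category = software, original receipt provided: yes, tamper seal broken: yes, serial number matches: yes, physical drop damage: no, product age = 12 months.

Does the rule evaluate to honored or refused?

Atomic conditions:
  tamper seal broken: yes → true
  physical drop damage: no → false
  prior claims on this unit < 2: 1 < 2 is true
  serial number matches: yes → true
  prior claims on this unit ≥ 6: 1 ≥ 6 is false
  NOT serial number matches: yes → false
  defect category = cosmetic: software == cosmetic is false
  defect category = mainboard: software == mainboard is false
  estimated repair cost < 118 USD: 345 < 118 is false
  product age ≤ 60 months: 12 ≤ 60 is true
  water damage present: no → false
  original receipt provided: yes → true
  NOT extended warranty purchased: no → true
Combine:
[1.1] exactly-one(true, false) = true
[1.2.1.1] true AND true = true
[1.2.1] NOT true = false
[1.2] NOT false = true
[1.3.2] false AND false = false
[1.3] false → false (antecedent false ⇒ implication holds) = true
[1] true AND true AND true = true
[2.1.1] false AND false AND true = false
[2.1.2.1] false → true (antecedent false ⇒ implication holds) = true
[2.1.2.2.1] true → true = true
[2.1.2.2] NOT true = false
[2.1.2] true AND false = false
[2.1] false OR false = false
[2] NOT false = true
[root] true AND true = true
Overall: true → honored

Honored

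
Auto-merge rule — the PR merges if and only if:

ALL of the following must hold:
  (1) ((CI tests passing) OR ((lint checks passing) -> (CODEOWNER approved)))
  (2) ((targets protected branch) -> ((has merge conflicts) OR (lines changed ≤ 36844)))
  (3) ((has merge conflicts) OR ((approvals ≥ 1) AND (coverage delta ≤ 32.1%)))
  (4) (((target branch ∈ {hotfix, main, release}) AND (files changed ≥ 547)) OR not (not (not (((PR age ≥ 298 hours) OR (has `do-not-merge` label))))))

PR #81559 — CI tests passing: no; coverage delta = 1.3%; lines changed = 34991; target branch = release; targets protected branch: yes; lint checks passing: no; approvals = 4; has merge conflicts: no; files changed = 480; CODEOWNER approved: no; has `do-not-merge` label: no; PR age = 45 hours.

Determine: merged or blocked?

Merged

Atomic conditions:
  CI tests passing: no → false
  lint checks passing: no → false
  CODEOWNER approved: no → false
  targets protected branch: yes → true
  has merge conflicts: no → false
  lines changed ≤ 36844: 34991 ≤ 36844 is true
  approvals ≥ 1: 4 ≥ 1 is true
  coverage delta ≤ 32.1%: 1.3 ≤ 32.1 is true
  target branch ∈ {hotfix, main, release}: release is in the set → true
  files changed ≥ 547: 480 ≥ 547 is false
  PR age ≥ 298 hours: 45 ≥ 298 is false
  has `do-not-merge` label: no → false
Combine:
[1.2] false → false (antecedent false ⇒ implication holds) = true
[1] false OR true = true
[2.2] false OR true = true
[2] true → true = true
[3.2] true AND true = true
[3] false OR true = true
[4.1] true AND false = false
[4.2.1.1.1] false OR false = false
[4.2.1.1] NOT false = true
[4.2.1] NOT true = false
[4.2] NOT false = true
[4] false OR true = true
[root] true AND true AND true AND true = true
Overall: true → merged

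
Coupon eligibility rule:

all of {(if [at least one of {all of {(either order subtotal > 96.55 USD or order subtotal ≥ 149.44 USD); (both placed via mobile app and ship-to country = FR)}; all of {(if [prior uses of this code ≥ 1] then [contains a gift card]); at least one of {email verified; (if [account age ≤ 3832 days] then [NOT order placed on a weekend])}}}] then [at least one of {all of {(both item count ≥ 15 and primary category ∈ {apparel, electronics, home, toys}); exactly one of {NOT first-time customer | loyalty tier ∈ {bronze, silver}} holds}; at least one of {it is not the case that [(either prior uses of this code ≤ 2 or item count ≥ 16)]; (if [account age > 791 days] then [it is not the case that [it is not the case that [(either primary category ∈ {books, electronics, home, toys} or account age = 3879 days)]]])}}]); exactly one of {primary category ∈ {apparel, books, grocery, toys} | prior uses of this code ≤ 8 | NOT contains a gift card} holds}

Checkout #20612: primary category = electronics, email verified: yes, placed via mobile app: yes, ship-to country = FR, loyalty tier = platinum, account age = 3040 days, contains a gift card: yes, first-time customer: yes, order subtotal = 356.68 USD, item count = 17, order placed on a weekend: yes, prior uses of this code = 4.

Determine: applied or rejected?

Applied

Atomic conditions:
  order subtotal > 96.55 USD: 356.68 > 96.55 is true
  order subtotal ≥ 149.44 USD: 356.68 ≥ 149.44 is true
  placed via mobile app: yes → true
  ship-to country = FR: FR == FR is true
  prior uses of this code ≥ 1: 4 ≥ 1 is true
  contains a gift card: yes → true
  email verified: yes → true
  account age ≤ 3832 days: 3040 ≤ 3832 is true
  NOT order placed on a weekend: yes → false
  item count ≥ 15: 17 ≥ 15 is true
  primary category ∈ {apparel, electronics, home, toys}: electronics is in the set → true
  NOT first-time customer: yes → false
  loyalty tier ∈ {bronze, silver}: platinum is not in the set → false
  prior uses of this code ≤ 2: 4 ≤ 2 is false
  item count ≥ 16: 17 ≥ 16 is true
  account age > 791 days: 3040 > 791 is true
  primary category ∈ {books, electronics, home, toys}: electronics is in the set → true
  account age = 3879 days: 3040 == 3879 is false
  primary category ∈ {apparel, books, grocery, toys}: electronics is not in the set → false
  prior uses of this code ≤ 8: 4 ≤ 8 is true
  NOT contains a gift card: yes → false
Combine:
[1.1.1.1] true OR true = true
[1.1.1.2] true AND true = true
[1.1.1] true AND true = true
[1.1.2.1] true → true = true
[1.1.2.2.2] true → false = false
[1.1.2.2] true OR false = true
[1.1.2] true AND true = true
[1.1] true OR true = true
[1.2.1.1] true AND true = true
[1.2.1.2] exactly-one(false, false) = false
[1.2.1] true AND false = false
[1.2.2.1.1] false OR true = true
[1.2.2.1] NOT true = false
[1.2.2.2.2.1.1] true OR false = true
[1.2.2.2.2.1] NOT true = false
[1.2.2.2.2] NOT false = true
[1.2.2.2] true → true = true
[1.2.2] false OR true = true
[1.2] false OR true = true
[1] true → true = true
[2] exactly-one(false, true, false) = true
[root] true AND true = true
Overall: true → applied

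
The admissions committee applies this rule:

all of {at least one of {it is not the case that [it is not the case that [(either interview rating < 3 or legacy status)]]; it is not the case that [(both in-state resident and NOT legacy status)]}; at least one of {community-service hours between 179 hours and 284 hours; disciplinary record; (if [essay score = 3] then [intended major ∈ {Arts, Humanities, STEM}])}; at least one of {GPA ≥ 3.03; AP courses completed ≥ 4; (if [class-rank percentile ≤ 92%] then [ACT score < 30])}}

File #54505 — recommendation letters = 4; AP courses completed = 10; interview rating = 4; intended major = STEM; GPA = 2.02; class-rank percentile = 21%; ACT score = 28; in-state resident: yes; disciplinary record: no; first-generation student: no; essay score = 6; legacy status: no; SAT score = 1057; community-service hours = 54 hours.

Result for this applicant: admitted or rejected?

Rejected

Atomic conditions:
  interview rating < 3: 4 < 3 is false
  legacy status: no → false
  in-state resident: yes → true
  NOT legacy status: no → true
  community-service hours between 179 hours and 284 hours: 54 in [179, 284] is false
  disciplinary record: no → false
  essay score = 3: 6 == 3 is false
  intended major ∈ {Arts, Humanities, STEM}: STEM is in the set → true
  GPA ≥ 3.03: 2.02 ≥ 3.03 is false
  AP courses completed ≥ 4: 10 ≥ 4 is true
  class-rank percentile ≤ 92%: 21 ≤ 92 is true
  ACT score < 30: 28 < 30 is true
Combine:
[1.1.1.1] false OR false = false
[1.1.1] NOT false = true
[1.1] NOT true = false
[1.2.1] true AND true = true
[1.2] NOT true = false
[1] false OR false = false
[2.3] false → true (antecedent false ⇒ implication holds) = true
[2] false OR false OR true = true
[3.3] true → true = true
[3] false OR true OR true = true
[root] false AND true AND true = false
Overall: false → rejected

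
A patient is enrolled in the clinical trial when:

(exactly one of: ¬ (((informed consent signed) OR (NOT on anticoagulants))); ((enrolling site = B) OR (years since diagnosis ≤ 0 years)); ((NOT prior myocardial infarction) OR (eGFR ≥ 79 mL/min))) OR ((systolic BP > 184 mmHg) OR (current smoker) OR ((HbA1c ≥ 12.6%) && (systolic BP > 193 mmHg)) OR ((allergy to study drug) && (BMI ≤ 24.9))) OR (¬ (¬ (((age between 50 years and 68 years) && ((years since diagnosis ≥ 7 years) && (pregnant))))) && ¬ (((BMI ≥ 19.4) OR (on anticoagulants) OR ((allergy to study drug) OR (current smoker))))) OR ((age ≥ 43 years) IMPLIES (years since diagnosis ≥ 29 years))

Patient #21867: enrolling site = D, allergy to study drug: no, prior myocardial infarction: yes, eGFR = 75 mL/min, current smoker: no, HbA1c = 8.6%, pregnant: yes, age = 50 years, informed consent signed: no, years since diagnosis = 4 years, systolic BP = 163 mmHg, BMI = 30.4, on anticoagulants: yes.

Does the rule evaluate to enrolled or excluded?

Atomic conditions:
  informed consent signed: no → false
  NOT on anticoagulants: yes → false
  enrolling site = B: D == B is false
  years since diagnosis ≤ 0 years: 4 ≤ 0 is false
  NOT prior myocardial infarction: yes → false
  eGFR ≥ 79 mL/min: 75 ≥ 79 is false
  systolic BP > 184 mmHg: 163 > 184 is false
  current smoker: no → false
  HbA1c ≥ 12.6%: 8.6 ≥ 12.6 is false
  systolic BP > 193 mmHg: 163 > 193 is false
  allergy to study drug: no → false
  BMI ≤ 24.9: 30.4 ≤ 24.9 is false
  age between 50 years and 68 years: 50 in [50, 68] is true
  years since diagnosis ≥ 7 years: 4 ≥ 7 is false
  pregnant: yes → true
  BMI ≥ 19.4: 30.4 ≥ 19.4 is true
  on anticoagulants: yes → true
  age ≥ 43 years: 50 ≥ 43 is true
  years since diagnosis ≥ 29 years: 4 ≥ 29 is false
Combine:
[1.1.1] false OR false = false
[1.1] NOT false = true
[1.2] false OR false = false
[1.3] false OR false = false
[1] exactly-one(true, false, false) = true
[2.3] false AND false = false
[2.4] false AND false = false
[2] false OR false OR false OR false = false
[3.1.1.1.2] false AND true = false
[3.1.1.1] true AND false = false
[3.1.1] NOT false = true
[3.1] NOT true = false
[3.2.1.3] false OR false = false
[3.2.1] true OR true OR false = true
[3.2] NOT true = false
[3] false AND false = false
[4] true → false = false
[root] true OR false OR false OR false = true
Overall: true → enrolled

Enrolled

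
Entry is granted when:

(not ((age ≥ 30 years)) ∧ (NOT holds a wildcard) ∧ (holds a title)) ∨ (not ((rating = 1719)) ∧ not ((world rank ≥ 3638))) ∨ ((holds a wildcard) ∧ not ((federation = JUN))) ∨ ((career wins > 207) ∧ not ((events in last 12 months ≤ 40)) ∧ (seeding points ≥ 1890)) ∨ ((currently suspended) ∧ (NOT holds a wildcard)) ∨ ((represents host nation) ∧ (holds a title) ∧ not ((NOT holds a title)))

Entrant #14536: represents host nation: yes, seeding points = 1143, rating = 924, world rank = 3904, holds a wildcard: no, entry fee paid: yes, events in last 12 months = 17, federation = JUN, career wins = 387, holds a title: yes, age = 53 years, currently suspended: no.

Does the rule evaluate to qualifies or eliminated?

Atomic conditions:
  age ≥ 30 years: 53 ≥ 30 is true
  NOT holds a wildcard: no → true
  holds a title: yes → true
  rating = 1719: 924 == 1719 is false
  world rank ≥ 3638: 3904 ≥ 3638 is true
  holds a wildcard: no → false
  federation = JUN: JUN == JUN is true
  career wins > 207: 387 > 207 is true
  events in last 12 months ≤ 40: 17 ≤ 40 is true
  seeding points ≥ 1890: 1143 ≥ 1890 is false
  currently suspended: no → false
  represents host nation: yes → true
  NOT holds a title: yes → false
Combine:
[1.1] NOT true = false
[1] false AND true AND true = false
[2.1] NOT false = true
[2.2] NOT true = false
[2] true AND false = false
[3.2] NOT true = false
[3] false AND false = false
[4.2] NOT true = false
[4] true AND false AND false = false
[5] false AND true = false
[6.3] NOT false = true
[6] true AND true AND true = true
[root] false OR false OR false OR false OR false OR true = true
Overall: true → qualifies

Qualifies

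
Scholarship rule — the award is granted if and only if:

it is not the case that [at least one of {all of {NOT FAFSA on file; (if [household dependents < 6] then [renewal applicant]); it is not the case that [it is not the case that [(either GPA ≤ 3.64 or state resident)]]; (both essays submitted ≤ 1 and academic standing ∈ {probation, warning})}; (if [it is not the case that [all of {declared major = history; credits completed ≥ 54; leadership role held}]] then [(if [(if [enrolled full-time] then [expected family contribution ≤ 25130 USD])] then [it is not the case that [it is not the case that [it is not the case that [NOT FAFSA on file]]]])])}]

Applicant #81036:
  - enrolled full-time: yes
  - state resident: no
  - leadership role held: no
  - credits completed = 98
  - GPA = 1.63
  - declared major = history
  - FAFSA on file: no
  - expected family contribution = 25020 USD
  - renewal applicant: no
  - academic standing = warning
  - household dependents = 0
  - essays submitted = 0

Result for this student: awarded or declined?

Atomic conditions:
  NOT FAFSA on file: no → true
  household dependents < 6: 0 < 6 is true
  renewal applicant: no → false
  GPA ≤ 3.64: 1.63 ≤ 3.64 is true
  state resident: no → false
  essays submitted ≤ 1: 0 ≤ 1 is true
  academic standing ∈ {probation, warning}: warning is in the set → true
  declared major = history: history == history is true
  credits completed ≥ 54: 98 ≥ 54 is true
  leadership role held: no → false
  enrolled full-time: yes → true
  expected family contribution ≤ 25130 USD: 25020 ≤ 25130 is true
Combine:
[1.1.2] true → false = false
[1.1.3.1.1] true OR false = true
[1.1.3.1] NOT true = false
[1.1.3] NOT false = true
[1.1.4] true AND true = true
[1.1] true AND false AND true AND true = false
[1.2.1.1] true AND true AND false = false
[1.2.1] NOT false = true
[1.2.2.1] true → true = true
[1.2.2.2.1.1] NOT true = false
[1.2.2.2.1] NOT false = true
[1.2.2.2] NOT true = false
[1.2.2] true → false = false
[1.2] true → false = false
[1] false OR false = false
[root] NOT false = true
Overall: true → awarded

Awarded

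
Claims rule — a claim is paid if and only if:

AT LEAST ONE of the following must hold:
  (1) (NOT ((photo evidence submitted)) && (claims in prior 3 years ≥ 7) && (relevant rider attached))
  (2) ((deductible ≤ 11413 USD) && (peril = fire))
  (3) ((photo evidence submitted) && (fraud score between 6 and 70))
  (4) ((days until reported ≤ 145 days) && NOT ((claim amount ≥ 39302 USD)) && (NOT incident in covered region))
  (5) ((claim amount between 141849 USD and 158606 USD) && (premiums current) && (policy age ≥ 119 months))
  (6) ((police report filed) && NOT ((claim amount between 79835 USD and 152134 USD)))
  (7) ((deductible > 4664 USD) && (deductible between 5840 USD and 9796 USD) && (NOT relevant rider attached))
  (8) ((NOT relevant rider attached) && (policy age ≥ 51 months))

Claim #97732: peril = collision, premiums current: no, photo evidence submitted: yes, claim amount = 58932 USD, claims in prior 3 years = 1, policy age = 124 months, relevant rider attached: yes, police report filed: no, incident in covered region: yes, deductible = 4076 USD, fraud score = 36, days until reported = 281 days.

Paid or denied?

Atomic conditions:
  photo evidence submitted: yes → true
  claims in prior 3 years ≥ 7: 1 ≥ 7 is false
  relevant rider attached: yes → true
  deductible ≤ 11413 USD: 4076 ≤ 11413 is true
  peril = fire: collision == fire is false
  fraud score between 6 and 70: 36 in [6, 70] is true
  days until reported ≤ 145 days: 281 ≤ 145 is false
  claim amount ≥ 39302 USD: 58932 ≥ 39302 is true
  NOT incident in covered region: yes → false
  claim amount between 141849 USD and 158606 USD: 58932 in [141849, 158606] is false
  premiums current: no → false
  policy age ≥ 119 months: 124 ≥ 119 is true
  police report filed: no → false
  claim amount between 79835 USD and 152134 USD: 58932 in [79835, 152134] is false
  deductible > 4664 USD: 4076 > 4664 is false
  deductible between 5840 USD and 9796 USD: 4076 in [5840, 9796] is false
  NOT relevant rider attached: yes → false
  policy age ≥ 51 months: 124 ≥ 51 is true
Combine:
[1.1] NOT true = false
[1] false AND false AND true = false
[2] true AND false = false
[3] true AND true = true
[4.2] NOT true = false
[4] false AND false AND false = false
[5] false AND false AND true = false
[6.2] NOT false = true
[6] false AND true = false
[7] false AND false AND false = false
[8] false AND true = false
[root] false OR false OR true OR false OR false OR false OR false OR false = true
Overall: true → paid

Paid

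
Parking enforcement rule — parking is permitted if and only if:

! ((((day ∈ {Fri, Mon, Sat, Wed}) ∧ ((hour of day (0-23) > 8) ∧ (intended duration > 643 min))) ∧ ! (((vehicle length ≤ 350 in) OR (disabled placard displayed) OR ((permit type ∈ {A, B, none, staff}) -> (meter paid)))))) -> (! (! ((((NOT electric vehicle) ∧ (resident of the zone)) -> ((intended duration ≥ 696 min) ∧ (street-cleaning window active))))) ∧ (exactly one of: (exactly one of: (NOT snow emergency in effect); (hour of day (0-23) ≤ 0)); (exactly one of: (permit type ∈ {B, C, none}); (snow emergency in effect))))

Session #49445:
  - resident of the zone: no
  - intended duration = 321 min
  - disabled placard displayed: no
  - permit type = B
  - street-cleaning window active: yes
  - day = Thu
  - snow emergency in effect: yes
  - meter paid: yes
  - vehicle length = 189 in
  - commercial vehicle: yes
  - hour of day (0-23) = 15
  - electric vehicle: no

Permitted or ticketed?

Ticketed

Atomic conditions:
  day ∈ {Fri, Mon, Sat, Wed}: Thu is not in the set → false
  hour of day (0-23) > 8: 15 > 8 is true
  intended duration > 643 min: 321 > 643 is false
  vehicle length ≤ 350 in: 189 ≤ 350 is true
  disabled placard displayed: no → false
  permit type ∈ {A, B, none, staff}: B is in the set → true
  meter paid: yes → true
  NOT electric vehicle: no → true
  resident of the zone: no → false
  intended duration ≥ 696 min: 321 ≥ 696 is false
  street-cleaning window active: yes → true
  NOT snow emergency in effect: yes → false
  hour of day (0-23) ≤ 0: 15 ≤ 0 is false
  permit type ∈ {B, C, none}: B is in the set → true
  snow emergency in effect: yes → true
Combine:
[1.1.1.2] true AND false = false
[1.1.1] false AND false = false
[1.1.2.1.3] true → true = true
[1.1.2.1] true OR false OR true = true
[1.1.2] NOT true = false
[1.1] false AND false = false
[1] NOT false = true
[2.1.1.1.1] true AND false = false
[2.1.1.1.2] false AND true = false
[2.1.1.1] false → false (antecedent false ⇒ implication holds) = true
[2.1.1] NOT true = false
[2.1] NOT false = true
[2.2.1] exactly-one(false, false) = false
[2.2.2] exactly-one(true, true) = false
[2.2] exactly-one(false, false) = false
[2] true AND false = false
[root] true → false = false
Overall: false → ticketed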